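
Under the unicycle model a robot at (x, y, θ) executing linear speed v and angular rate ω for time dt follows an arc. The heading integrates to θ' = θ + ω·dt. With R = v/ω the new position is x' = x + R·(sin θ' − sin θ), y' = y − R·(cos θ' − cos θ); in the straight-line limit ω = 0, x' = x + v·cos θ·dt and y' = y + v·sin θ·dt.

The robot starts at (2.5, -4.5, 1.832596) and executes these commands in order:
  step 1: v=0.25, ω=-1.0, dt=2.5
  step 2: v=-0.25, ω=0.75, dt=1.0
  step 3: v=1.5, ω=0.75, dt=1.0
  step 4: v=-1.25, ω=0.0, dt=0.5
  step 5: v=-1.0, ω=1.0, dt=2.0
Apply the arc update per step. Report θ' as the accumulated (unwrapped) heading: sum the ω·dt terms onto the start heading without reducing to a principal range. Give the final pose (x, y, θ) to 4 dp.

step 1: θ'=-0.6674 (R=-0.2500) → pose (2.8962, -4.2389, -0.6674)
step 2: θ'=0.0826 (R=-0.3333) → pose (2.6624, -4.1686, 0.0826)
step 3: θ'=0.8326 (R=2.0000) → pose (3.9768, -3.5213, 0.8326)
step 4: θ'=0.8326 (straight) → pose (3.5562, -3.9836, 0.8326)
step 5: θ'=2.8326 (R=-1.0000) → pose (3.9917, -5.6092, 2.8326)

(3.9917, -5.6092, 2.8326)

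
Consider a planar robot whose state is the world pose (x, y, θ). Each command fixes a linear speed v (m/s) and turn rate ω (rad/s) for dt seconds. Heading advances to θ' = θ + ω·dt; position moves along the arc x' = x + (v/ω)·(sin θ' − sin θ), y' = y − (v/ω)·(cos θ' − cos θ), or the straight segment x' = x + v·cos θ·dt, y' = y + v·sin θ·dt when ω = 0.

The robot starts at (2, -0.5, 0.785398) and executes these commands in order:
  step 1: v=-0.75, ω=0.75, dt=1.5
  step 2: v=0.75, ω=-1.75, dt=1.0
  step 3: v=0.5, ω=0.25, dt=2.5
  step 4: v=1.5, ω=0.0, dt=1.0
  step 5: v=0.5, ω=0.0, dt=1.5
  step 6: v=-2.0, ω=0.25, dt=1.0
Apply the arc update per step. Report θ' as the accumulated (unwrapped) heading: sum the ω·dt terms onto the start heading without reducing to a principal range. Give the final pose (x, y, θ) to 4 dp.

step 1: θ'=1.9104 (R=-1.0000) → pose (1.7642, -1.5402, 1.9104)
step 2: θ'=0.1604 (R=-0.4286) → pose (2.0999, -0.9744, 0.1604)
step 3: θ'=0.7854 (R=2.0000) → pose (3.1947, -0.4143, 0.7854)
step 4: θ'=0.7854 (straight) → pose (4.2553, 0.6464, 0.7854)
step 5: θ'=0.7854 (straight) → pose (4.7856, 1.1767, 0.7854)
step 6: θ'=1.0354 (R=-8.0000) → pose (3.5620, -0.3987, 1.0354)

(3.5620, -0.3987, 1.0354)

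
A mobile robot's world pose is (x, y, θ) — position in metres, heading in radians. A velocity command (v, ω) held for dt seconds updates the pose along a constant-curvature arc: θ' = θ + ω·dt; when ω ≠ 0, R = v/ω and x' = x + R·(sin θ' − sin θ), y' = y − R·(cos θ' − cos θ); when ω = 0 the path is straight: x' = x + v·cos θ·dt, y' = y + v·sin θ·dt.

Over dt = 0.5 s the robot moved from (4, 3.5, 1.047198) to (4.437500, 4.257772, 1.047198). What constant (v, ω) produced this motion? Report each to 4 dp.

v = 1.7500, ω = 0.0000

Δθ = 1.047198 − 1.047198 = 0.000000
ω = Δθ/dt = 0.000000/0.5 = 0.0000
ω = 0 → v = (Δx·cos θ + Δy·sin θ)/dt = 1.7500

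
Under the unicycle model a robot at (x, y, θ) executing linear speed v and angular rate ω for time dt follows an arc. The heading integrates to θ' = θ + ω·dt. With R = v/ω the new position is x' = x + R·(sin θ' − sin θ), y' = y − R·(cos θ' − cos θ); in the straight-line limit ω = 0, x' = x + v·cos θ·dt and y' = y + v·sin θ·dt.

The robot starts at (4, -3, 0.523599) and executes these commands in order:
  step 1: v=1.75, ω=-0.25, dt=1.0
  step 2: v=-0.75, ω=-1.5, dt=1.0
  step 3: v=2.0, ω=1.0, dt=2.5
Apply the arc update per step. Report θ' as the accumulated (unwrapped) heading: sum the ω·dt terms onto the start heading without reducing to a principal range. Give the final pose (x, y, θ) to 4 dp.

(8.7978, -1.9204, 1.2736)

step 1: θ'=0.2736 (R=-7.0000) → pose (5.6086, -2.3225, 0.2736)
step 2: θ'=-1.2264 (R=0.5000) → pose (5.0029, -2.0100, -1.2264)
step 3: θ'=1.2736 (R=2.0000) → pose (8.7978, -1.9204, 1.2736)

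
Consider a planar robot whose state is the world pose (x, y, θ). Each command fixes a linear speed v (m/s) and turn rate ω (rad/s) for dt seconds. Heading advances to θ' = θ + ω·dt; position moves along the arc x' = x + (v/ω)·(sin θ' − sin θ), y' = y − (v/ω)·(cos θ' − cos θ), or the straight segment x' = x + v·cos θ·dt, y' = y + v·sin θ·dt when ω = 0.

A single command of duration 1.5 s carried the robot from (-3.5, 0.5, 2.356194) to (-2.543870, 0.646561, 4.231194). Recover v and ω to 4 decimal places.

Δθ = 4.231194 − 2.356194 = 1.875000
ω = Δθ/dt = 1.875000/1.5 = 1.2500
R = Δx/(sin θ' − sin θ) = -0.6000
v = R·ω = -0.6000·1.2500 = -0.7500

v = -0.7500, ω = 1.2500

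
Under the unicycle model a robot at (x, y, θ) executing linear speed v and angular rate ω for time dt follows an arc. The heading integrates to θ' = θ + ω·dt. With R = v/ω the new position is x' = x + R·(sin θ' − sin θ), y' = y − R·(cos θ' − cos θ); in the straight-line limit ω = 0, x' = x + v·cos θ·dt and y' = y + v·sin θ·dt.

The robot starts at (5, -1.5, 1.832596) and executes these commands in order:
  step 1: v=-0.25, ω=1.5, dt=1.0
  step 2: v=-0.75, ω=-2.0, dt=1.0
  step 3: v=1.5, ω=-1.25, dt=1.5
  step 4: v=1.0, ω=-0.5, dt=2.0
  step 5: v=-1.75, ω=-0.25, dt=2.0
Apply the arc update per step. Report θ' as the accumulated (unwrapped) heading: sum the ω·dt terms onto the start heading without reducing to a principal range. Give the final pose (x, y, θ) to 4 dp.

step 1: θ'=3.3326 (R=-0.1667) → pose (5.1926, -1.6205, 3.3326)
step 2: θ'=1.3326 (R=0.3750) → pose (5.6282, -2.0772, 1.3326)
step 3: θ'=-0.5424 (R=-1.2000) → pose (7.4138, -1.3325, -0.5424)
step 4: θ'=-1.5424 (R=-2.0000) → pose (8.3806, -2.9887, -1.5424)
step 5: θ'=-2.0424 (R=7.0000) → pose (9.1419, 0.3902, -2.0424)

(9.1419, 0.3902, -2.0424)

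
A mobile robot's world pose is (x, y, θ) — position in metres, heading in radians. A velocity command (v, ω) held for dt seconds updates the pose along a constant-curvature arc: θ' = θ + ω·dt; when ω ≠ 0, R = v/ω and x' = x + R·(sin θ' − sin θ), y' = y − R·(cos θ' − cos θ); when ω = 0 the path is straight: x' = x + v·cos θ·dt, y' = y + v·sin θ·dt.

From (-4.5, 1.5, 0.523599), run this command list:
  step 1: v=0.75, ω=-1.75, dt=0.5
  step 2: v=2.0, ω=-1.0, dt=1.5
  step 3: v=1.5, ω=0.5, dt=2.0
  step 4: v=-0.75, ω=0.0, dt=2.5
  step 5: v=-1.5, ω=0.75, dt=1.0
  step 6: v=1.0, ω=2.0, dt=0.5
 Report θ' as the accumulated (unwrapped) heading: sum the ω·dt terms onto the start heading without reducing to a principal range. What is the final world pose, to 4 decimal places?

(-4.3744, -1.4397, 0.8986)

step 1: θ'=-0.3514 (R=-0.4286) → pose (-4.1382, 1.5312, -0.3514)
step 2: θ'=-1.8514 (R=-2.0000) → pose (-2.9048, -0.9004, -1.8514)
step 3: θ'=-0.8514 (R=3.0000) → pose (-2.2788, -3.7080, -0.8514)
step 4: θ'=-0.8514 (straight) → pose (-3.5143, -2.2976, -0.8514)
step 5: θ'=-0.1014 (R=-2.0000) → pose (-4.8162, -1.6258, -0.1014)
step 6: θ'=0.8986 (R=0.5000) → pose (-4.3744, -1.4397, 0.8986)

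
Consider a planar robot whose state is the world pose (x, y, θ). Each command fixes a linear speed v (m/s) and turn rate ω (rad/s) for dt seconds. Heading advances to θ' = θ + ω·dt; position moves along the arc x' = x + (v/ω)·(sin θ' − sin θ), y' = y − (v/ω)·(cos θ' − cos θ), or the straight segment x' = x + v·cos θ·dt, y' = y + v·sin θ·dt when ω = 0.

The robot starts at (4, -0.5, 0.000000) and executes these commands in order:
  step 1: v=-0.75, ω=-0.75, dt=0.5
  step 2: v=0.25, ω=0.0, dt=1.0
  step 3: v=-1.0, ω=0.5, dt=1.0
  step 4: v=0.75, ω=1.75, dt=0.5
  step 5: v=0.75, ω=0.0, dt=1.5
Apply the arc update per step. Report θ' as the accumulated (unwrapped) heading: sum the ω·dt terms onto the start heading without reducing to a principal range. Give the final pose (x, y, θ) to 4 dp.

(3.7995, 0.7416, 1.0000)

step 1: θ'=-0.3750 (R=1.0000) → pose (3.6337, -0.4305, -0.3750)
step 2: θ'=-0.3750 (straight) → pose (3.8664, -0.5221, -0.3750)
step 3: θ'=0.1250 (R=-2.0000) → pose (2.8845, -0.3987, 0.1250)
step 4: θ'=1.0000 (R=0.4286) → pose (3.1917, -0.2050, 1.0000)
step 5: θ'=1.0000 (straight) → pose (3.7995, 0.7416, 1.0000)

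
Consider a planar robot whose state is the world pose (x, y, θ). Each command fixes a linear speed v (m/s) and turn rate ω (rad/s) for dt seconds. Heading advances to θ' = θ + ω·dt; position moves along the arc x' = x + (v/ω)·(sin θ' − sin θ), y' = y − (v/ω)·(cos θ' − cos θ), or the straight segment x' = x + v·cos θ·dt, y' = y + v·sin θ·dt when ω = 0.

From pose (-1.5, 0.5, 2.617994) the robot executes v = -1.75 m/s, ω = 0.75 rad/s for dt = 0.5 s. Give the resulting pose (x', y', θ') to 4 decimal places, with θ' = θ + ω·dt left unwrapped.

θ' = 2.6180 + 0.75·0.5 = 2.9930
R = v/ω = -1.75/0.75 = -2.3333
x' = -1.5 + -2.3333·(sin 2.9930 − sin 2.6180) = -0.6788
y' = 0.5 − -2.3333·(cos 2.9930 − cos 2.6180) = 0.2131

(-0.6788, 0.2131, 2.9930)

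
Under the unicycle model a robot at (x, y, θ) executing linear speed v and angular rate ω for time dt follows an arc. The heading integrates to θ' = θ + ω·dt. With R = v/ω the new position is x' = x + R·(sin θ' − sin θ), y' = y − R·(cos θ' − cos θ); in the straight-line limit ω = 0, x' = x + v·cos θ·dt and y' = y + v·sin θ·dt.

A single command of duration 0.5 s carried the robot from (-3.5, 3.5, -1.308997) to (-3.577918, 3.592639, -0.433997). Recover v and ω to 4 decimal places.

Δθ = -0.433997 − -1.308997 = 0.875000
ω = Δθ/dt = 0.875000/0.5 = 1.7500
R = −Δy/(cos θ' − cos θ) = -0.1429
v = R·ω = -0.1429·1.7500 = -0.2500

v = -0.2500, ω = 1.7500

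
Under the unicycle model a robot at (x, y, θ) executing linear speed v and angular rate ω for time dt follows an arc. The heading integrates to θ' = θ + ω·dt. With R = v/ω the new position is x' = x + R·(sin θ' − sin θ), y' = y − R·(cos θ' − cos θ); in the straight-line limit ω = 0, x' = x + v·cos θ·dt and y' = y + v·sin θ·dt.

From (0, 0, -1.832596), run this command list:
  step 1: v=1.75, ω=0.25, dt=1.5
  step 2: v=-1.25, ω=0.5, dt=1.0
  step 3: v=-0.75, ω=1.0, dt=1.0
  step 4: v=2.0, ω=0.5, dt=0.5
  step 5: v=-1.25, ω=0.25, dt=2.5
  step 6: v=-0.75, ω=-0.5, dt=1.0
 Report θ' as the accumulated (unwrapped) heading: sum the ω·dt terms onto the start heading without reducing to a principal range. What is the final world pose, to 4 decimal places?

step 1: θ'=-1.4576 (R=7.0000) → pose (-0.1937, -2.6024, -1.4576)
step 2: θ'=-0.9576 (R=-2.5000) → pose (-0.6332, -1.4461, -0.9576)
step 3: θ'=0.0424 (R=-0.7500) → pose (-1.2783, -1.1284, 0.0424)
step 4: θ'=0.2924 (R=4.0000) → pose (-0.2949, -0.9622, 0.2924)
step 5: θ'=0.9174 (R=-5.0000) → pose (-2.8237, -2.7106, 0.9174)
step 6: θ'=0.4174 (R=1.5000) → pose (-3.4067, -3.1700, 0.4174)

(-3.4067, -3.1700, 0.4174)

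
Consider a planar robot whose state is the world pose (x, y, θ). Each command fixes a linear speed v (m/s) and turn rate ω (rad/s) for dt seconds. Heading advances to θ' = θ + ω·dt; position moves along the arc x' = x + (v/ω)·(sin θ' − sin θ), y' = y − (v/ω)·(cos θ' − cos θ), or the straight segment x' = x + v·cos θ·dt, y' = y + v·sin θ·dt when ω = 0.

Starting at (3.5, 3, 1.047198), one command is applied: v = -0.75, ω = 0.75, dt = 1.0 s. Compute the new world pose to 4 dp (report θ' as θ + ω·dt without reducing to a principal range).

(3.3915, 2.2755, 1.7972)

θ' = 1.0472 + 0.75·1.0 = 1.7972
R = v/ω = -0.75/0.75 = -1.0000
x' = 3.5 + -1.0000·(sin 1.7972 − sin 1.0472) = 3.3915
y' = 3 − -1.0000·(cos 1.7972 − cos 1.0472) = 2.2755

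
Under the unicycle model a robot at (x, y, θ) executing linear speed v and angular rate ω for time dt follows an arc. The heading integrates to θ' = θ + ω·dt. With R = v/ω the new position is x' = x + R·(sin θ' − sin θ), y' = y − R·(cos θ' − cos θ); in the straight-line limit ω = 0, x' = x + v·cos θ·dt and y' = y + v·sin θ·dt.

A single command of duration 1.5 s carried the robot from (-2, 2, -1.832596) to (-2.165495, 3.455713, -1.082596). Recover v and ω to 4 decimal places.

v = -1.0000, ω = 0.5000

Δθ = -1.082596 − -1.832596 = 0.750000
ω = Δθ/dt = 0.750000/1.5 = 0.5000
R = −Δy/(cos θ' − cos θ) = -2.0000
v = R·ω = -2.0000·0.5000 = -1.0000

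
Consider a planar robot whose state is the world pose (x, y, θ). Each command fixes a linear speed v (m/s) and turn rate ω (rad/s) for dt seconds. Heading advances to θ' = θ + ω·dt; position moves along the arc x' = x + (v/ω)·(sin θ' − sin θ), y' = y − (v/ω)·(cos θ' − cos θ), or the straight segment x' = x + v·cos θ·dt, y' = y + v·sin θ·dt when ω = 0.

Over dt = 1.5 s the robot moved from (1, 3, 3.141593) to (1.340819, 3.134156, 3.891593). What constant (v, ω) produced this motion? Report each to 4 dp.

Δθ = 3.891593 − 3.141593 = 0.750000
ω = Δθ/dt = 0.750000/1.5 = 0.5000
R = Δx/(sin θ' − sin θ) = -0.5000
v = R·ω = -0.5000·0.5000 = -0.2500

v = -0.2500, ω = 0.5000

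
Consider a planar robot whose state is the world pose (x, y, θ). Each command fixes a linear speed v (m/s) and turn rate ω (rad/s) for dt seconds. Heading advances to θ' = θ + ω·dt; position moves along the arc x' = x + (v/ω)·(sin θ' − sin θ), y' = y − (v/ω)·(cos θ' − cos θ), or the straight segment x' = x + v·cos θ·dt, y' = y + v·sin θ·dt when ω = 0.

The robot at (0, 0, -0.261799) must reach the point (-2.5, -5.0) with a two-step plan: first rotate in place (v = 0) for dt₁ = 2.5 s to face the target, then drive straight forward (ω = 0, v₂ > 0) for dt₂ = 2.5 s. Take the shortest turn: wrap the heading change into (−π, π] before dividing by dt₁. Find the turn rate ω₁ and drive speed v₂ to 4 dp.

ω₁ = -0.7091, v₂ = 2.2361

heading to target = atan2(-5−0, -2.5−0) = -2.0344
Δθ = wrap(-2.0344 − -0.2618) = -1.7726; ω₁ = Δθ/dt₁ = -0.7091
distance = √((-2.5−0)² + (-5−0)²) = 5.5902; v₂ = distance/dt₂ = 2.2361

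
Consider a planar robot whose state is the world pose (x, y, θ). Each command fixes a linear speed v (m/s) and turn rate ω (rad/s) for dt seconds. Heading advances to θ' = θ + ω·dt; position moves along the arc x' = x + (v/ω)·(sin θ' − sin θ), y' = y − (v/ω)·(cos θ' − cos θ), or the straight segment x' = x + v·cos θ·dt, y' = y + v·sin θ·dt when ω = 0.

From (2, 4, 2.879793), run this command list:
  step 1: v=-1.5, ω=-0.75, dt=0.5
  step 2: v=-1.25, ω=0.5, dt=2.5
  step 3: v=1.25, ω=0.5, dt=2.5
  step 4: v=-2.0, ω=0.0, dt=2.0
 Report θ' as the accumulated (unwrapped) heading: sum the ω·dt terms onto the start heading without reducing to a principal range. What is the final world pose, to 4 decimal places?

step 1: θ'=2.5048 (R=2.0000) → pose (2.6716, 3.6762, 2.5048)
step 2: θ'=3.7548 (R=-2.5000) → pose (5.5969, 3.6416, 3.7548)
step 3: θ'=5.0048 (R=2.5000) → pose (4.6417, 0.8765, 5.0048)
step 4: θ'=5.0048 (straight) → pose (3.4887, 4.7067, 5.0048)

(3.4887, 4.7067, 5.0048)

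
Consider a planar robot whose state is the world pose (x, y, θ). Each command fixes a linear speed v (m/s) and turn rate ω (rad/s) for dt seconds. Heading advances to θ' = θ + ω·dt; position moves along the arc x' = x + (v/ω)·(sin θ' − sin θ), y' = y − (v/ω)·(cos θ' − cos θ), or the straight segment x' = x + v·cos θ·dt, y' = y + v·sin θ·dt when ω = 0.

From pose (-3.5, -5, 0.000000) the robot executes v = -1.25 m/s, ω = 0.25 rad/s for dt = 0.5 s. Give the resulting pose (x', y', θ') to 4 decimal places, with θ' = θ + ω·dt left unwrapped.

θ' = 0.0000 + 0.25·0.5 = 0.1250
R = v/ω = -1.25/0.25 = -5.0000
x' = -3.5 + -5.0000·(sin 0.1250 − sin 0.0000) = -4.1234
y' = -5 − -5.0000·(cos 0.1250 − cos 0.0000) = -5.0390

(-4.1234, -5.0390, 0.1250)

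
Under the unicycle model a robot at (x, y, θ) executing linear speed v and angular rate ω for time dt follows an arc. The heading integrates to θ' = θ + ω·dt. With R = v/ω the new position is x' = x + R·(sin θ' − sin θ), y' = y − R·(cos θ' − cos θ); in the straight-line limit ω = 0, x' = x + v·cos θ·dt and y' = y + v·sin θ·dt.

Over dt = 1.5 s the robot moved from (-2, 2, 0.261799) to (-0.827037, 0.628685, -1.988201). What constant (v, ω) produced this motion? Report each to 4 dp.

Δθ = -1.988201 − 0.261799 = -2.250000
ω = Δθ/dt = -2.250000/1.5 = -1.5000
R = −Δy/(cos θ' − cos θ) = -1.0000
v = R·ω = -1.0000·-1.5000 = 1.5000

v = 1.5000, ω = -1.5000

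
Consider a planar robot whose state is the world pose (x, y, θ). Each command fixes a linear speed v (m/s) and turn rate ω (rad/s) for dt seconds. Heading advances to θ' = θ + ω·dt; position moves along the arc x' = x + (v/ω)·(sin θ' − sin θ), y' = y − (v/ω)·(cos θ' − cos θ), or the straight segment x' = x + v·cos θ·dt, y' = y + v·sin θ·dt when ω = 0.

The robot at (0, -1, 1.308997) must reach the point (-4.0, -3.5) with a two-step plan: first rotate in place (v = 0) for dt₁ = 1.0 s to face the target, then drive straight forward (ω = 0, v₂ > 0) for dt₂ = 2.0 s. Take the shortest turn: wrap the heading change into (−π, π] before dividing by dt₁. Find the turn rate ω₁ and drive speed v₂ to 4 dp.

ω₁ = 2.3912, v₂ = 2.3585

heading to target = atan2(-3.5−-1, -4−0) = -2.5830
Δθ = wrap(-2.5830 − 1.3090) = 2.3912; ω₁ = Δθ/dt₁ = 2.3912
distance = √((-4−0)² + (-3.5−-1)²) = 4.7170; v₂ = distance/dt₂ = 2.3585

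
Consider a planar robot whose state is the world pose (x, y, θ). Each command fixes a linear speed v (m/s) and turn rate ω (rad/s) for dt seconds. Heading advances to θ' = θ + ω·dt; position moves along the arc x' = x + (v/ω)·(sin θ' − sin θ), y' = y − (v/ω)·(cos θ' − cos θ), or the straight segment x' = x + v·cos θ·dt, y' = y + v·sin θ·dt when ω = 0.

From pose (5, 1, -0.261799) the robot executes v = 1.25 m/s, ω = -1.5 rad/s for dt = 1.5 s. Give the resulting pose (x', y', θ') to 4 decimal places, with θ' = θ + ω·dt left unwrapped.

(5.2751, -0.4784, -2.5118)

θ' = -0.2618 + -1.5·1.5 = -2.5118
R = v/ω = 1.25/-1.5 = -0.8333
x' = 5 + -0.8333·(sin -2.5118 − sin -0.2618) = 5.2751
y' = 1 − -0.8333·(cos -2.5118 − cos -0.2618) = -0.4784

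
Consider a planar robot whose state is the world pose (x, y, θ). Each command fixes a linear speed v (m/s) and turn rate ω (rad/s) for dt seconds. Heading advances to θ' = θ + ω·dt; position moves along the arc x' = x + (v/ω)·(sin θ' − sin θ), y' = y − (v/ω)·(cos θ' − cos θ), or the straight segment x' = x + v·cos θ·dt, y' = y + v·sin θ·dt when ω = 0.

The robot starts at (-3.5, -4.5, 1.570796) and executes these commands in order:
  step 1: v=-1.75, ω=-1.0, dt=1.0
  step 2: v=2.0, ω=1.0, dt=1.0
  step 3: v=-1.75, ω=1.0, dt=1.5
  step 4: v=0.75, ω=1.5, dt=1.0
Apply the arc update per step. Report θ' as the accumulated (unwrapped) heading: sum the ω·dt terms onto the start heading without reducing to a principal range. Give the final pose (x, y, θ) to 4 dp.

(-2.2892, -6.4634, 4.5708)

step 1: θ'=0.5708 (R=1.7500) → pose (-4.3045, -5.9726, 0.5708)
step 2: θ'=1.5708 (R=2.0000) → pose (-3.3851, -4.2896, 1.5708)
step 3: θ'=3.0708 (R=-1.7500) → pose (-1.7589, -6.0352, 3.0708)
step 4: θ'=4.5708 (R=0.5000) → pose (-2.2892, -6.4634, 4.5708)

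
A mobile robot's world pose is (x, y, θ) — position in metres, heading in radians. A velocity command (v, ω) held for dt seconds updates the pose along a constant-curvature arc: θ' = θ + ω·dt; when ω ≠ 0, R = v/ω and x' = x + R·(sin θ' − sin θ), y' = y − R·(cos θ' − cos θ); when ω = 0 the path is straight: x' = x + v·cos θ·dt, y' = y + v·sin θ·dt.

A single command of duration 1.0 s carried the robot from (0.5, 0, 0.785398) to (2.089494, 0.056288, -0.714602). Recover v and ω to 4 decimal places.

Δθ = -0.714602 − 0.785398 = -1.500000
ω = Δθ/dt = -1.500000/1.0 = -1.5000
R = Δx/(sin θ' − sin θ) = -1.1667
v = R·ω = -1.1667·-1.5000 = 1.7500

v = 1.7500, ω = -1.5000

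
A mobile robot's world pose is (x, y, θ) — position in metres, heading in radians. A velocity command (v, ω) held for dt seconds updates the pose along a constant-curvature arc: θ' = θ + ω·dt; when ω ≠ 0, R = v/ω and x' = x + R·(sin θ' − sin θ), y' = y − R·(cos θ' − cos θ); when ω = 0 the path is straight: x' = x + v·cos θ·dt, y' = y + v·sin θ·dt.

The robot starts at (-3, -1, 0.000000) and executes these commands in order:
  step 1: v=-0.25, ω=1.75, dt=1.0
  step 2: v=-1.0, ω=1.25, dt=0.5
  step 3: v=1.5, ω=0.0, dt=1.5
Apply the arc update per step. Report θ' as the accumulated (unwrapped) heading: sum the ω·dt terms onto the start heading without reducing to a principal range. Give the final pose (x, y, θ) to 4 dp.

step 1: θ'=1.7500 (R=-0.1429) → pose (-3.1406, -1.1683, 1.7500)
step 2: θ'=2.3750 (R=-0.8000) → pose (-2.9083, -1.6019, 2.3750)
step 3: θ'=2.3750 (straight) → pose (-4.5290, -0.0412, 2.3750)

(-4.5290, -0.0412, 2.3750)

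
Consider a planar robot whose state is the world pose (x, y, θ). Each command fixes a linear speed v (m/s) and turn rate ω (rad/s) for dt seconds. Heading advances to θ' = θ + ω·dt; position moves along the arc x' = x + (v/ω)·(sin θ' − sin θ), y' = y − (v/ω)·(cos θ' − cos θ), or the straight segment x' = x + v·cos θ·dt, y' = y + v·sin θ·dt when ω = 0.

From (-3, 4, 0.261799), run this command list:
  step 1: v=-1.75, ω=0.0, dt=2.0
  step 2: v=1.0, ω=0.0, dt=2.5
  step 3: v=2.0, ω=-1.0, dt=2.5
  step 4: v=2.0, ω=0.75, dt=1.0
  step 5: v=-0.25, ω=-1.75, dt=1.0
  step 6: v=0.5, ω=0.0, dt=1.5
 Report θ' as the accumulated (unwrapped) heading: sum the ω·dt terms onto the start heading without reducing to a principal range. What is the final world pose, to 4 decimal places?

step 1: θ'=0.2618 (straight) → pose (-6.3807, 3.0941, 0.2618)
step 2: θ'=0.2618 (straight) → pose (-3.9659, 3.7412, 0.2618)
step 3: θ'=-2.2382 (R=-2.0000) → pose (-1.8774, 0.5714, -2.2382)
step 4: θ'=-1.4882 (R=2.6667) → pose (-2.4405, -1.2991, -1.4882)
step 5: θ'=-3.2382 (R=0.1429) → pose (-2.2844, -1.1451, -3.2382)
step 6: θ'=-3.2382 (straight) → pose (-3.0309, -1.0728, -3.2382)

(-3.0309, -1.0728, -3.2382)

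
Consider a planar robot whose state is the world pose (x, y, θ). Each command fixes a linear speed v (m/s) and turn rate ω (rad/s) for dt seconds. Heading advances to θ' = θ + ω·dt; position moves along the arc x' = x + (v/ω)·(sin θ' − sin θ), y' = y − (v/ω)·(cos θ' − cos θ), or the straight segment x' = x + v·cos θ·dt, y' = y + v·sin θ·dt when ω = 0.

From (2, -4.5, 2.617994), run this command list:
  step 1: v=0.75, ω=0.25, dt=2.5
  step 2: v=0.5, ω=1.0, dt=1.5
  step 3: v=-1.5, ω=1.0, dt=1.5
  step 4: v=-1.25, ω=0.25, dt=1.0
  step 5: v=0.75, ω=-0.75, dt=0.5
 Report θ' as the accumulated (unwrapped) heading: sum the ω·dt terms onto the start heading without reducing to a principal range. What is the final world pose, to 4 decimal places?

(-2.5614, -3.2706, 6.1180)

step 1: θ'=3.2430 (R=3.0000) → pose (0.1963, -4.1135, 3.2430)
step 2: θ'=4.7430 (R=0.5000) → pose (-0.2528, -4.6262, 4.7430)
step 3: θ'=6.2430 (R=-1.5000) → pose (-1.6919, -3.1733, 6.2430)
step 4: θ'=6.4930 (R=-5.0000) → pose (-2.9341, -3.2789, 6.4930)
step 5: θ'=6.1180 (R=-1.0000) → pose (-2.5614, -3.2706, 6.1180)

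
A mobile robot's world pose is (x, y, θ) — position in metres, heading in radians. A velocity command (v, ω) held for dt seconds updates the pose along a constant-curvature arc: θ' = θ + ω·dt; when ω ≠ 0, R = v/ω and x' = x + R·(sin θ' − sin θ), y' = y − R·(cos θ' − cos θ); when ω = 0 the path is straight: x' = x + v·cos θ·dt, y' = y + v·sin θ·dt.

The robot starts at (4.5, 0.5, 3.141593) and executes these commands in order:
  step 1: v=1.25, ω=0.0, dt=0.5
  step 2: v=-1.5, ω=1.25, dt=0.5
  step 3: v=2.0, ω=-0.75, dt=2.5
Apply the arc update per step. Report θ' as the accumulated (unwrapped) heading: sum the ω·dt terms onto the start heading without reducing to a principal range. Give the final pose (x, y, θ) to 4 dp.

step 1: θ'=3.1416 (straight) → pose (3.8750, 0.5000, 3.1416)
step 2: θ'=3.7666 (R=-1.2000) → pose (4.5771, 0.7268, 3.7666)
step 3: θ'=1.8916 (R=-2.6667) → pose (0.4862, 2.0486, 1.8916)

(0.4862, 2.0486, 1.8916)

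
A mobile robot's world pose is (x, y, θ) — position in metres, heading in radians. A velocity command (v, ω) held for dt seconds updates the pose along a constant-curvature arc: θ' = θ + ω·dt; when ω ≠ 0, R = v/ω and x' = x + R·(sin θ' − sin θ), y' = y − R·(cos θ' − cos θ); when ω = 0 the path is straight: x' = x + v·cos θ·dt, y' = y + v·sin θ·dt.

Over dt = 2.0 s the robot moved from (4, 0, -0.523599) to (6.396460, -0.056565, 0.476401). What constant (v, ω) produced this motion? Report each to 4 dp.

Δθ = 0.476401 − -0.523599 = 1.000000
ω = Δθ/dt = 1.000000/2.0 = 0.5000
R = Δx/(sin θ' − sin θ) = 2.5000
v = R·ω = 2.5000·0.5000 = 1.2500

v = 1.2500, ω = 0.5000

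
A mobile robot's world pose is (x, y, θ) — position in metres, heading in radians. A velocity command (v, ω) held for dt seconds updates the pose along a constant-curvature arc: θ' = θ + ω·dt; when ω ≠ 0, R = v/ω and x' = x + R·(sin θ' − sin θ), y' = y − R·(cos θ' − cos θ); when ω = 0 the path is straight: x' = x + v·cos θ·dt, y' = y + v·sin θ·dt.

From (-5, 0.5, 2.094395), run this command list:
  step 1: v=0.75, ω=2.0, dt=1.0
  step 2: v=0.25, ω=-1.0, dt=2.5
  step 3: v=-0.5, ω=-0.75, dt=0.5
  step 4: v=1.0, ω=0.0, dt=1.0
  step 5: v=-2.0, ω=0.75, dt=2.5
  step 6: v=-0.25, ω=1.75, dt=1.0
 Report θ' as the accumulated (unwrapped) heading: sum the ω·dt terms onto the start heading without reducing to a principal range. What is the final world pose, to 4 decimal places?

step 1: θ'=4.0944 (R=0.3750) → pose (-5.6304, 0.5298, 4.0944)
step 2: θ'=1.5944 (R=-0.2500) → pose (-6.0841, 0.6687, 1.5944)
step 3: θ'=1.2194 (R=0.6667) → pose (-6.1246, 0.4235, 1.2194)
step 4: θ'=1.2194 (straight) → pose (-5.7804, 1.3624, 1.2194)
step 5: θ'=3.0944 (R=-2.6667) → pose (-3.4025, -2.2192, 3.0944)
step 6: θ'=4.8444 (R=-0.1429) → pose (-3.2542, -2.0577, 4.8444)

(-3.2542, -2.0577, 4.8444)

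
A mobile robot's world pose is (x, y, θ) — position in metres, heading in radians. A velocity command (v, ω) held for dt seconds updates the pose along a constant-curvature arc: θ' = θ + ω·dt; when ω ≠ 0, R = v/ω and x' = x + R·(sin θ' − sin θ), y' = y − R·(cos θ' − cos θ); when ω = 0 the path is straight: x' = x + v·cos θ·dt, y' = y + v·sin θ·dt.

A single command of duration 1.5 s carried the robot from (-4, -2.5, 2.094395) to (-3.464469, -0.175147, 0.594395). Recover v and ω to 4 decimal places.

v = 1.7500, ω = -1.0000

Δθ = 0.594395 − 2.094395 = -1.500000
ω = Δθ/dt = -1.500000/1.5 = -1.0000
R = −Δy/(cos θ' − cos θ) = -1.7500
v = R·ω = -1.7500·-1.0000 = 1.7500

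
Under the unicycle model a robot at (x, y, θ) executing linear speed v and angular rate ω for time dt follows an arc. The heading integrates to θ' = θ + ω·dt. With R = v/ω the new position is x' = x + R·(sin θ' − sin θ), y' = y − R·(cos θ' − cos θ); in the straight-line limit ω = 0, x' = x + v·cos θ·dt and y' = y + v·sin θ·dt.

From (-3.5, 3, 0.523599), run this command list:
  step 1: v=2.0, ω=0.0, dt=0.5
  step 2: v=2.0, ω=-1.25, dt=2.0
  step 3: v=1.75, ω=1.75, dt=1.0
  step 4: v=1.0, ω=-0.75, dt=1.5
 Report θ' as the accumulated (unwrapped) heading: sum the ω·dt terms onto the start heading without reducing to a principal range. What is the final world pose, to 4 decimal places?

(1.3327, -0.8951, -1.3514)

step 1: θ'=0.5236 (straight) → pose (-2.6340, 3.5000, 0.5236)
step 2: θ'=-1.9764 (R=-1.6000) → pose (-0.3638, 1.4830, -1.9764)
step 3: θ'=-0.2264 (R=1.0000) → pose (0.3306, 0.1140, -0.2264)
step 4: θ'=-1.3514 (R=-1.3333) → pose (1.3327, -0.8951, -1.3514)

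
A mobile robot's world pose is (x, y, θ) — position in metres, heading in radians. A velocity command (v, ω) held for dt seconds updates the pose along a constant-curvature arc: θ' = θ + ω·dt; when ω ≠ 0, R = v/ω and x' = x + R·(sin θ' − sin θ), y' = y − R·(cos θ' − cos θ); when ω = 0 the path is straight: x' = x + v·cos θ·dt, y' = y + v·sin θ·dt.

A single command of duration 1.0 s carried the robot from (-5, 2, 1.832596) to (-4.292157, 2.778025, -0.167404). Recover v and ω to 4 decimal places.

Δθ = -0.167404 − 1.832596 = -2.000000
ω = Δθ/dt = -2.000000/1.0 = -2.0000
R = −Δy/(cos θ' − cos θ) = -0.6250
v = R·ω = -0.6250·-2.0000 = 1.2500

v = 1.2500, ω = -2.0000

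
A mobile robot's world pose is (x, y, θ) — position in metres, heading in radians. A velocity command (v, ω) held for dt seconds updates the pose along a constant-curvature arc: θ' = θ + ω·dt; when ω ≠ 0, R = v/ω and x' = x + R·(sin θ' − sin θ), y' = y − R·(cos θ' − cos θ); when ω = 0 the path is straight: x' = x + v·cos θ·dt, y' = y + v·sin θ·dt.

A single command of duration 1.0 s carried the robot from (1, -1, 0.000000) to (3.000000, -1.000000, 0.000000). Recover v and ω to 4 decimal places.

v = 2.0000, ω = 0.0000

Δθ = 0.000000 − 0.000000 = 0.000000
ω = Δθ/dt = 0.000000/1.0 = 0.0000
ω = 0 → v = (Δx·cos θ + Δy·sin θ)/dt = 2.0000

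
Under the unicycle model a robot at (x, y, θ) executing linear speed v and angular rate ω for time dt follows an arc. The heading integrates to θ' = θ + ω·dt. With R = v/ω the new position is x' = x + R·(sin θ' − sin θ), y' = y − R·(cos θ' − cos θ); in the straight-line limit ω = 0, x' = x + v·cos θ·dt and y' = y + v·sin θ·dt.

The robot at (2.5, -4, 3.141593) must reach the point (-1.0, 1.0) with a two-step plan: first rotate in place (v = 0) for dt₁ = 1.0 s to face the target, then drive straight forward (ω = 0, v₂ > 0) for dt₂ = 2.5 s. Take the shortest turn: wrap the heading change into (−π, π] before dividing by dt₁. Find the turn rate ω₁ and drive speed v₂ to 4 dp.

ω₁ = -0.9601, v₂ = 2.4413

heading to target = atan2(1−-4, -1−2.5) = 2.1815
Δθ = wrap(2.1815 − 3.1416) = -0.9601; ω₁ = Δθ/dt₁ = -0.9601
distance = √((-1−2.5)² + (1−-4)²) = 6.1033; v₂ = distance/dt₂ = 2.4413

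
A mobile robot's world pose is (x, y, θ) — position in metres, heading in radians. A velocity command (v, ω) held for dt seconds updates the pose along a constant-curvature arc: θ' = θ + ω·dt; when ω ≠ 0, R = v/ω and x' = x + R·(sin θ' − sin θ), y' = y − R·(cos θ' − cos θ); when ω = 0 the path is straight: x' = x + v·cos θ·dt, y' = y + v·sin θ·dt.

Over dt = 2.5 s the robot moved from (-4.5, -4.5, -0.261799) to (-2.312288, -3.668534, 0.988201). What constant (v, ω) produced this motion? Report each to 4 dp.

v = 1.0000, ω = 0.5000

Δθ = 0.988201 − -0.261799 = 1.250000
ω = Δθ/dt = 1.250000/2.5 = 0.5000
R = Δx/(sin θ' − sin θ) = 2.0000
v = R·ω = 2.0000·0.5000 = 1.0000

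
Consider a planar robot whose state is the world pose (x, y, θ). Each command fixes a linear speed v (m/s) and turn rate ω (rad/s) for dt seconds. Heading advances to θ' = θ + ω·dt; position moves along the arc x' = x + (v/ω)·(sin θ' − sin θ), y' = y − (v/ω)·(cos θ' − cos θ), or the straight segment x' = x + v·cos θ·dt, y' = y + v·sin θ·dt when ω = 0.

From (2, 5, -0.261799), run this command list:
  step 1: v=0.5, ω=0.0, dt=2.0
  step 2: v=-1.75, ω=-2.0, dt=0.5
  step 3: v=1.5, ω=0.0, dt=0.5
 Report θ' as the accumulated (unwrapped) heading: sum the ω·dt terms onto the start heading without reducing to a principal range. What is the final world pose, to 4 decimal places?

step 1: θ'=-0.2618 (straight) → pose (2.9659, 4.7412, -0.2618)
step 2: θ'=-1.2618 (R=0.8750) → pose (2.3588, 5.3203, -1.2618)
step 3: θ'=-1.2618 (straight) → pose (2.5869, 4.6058, -1.2618)

(2.5869, 4.6058, -1.2618)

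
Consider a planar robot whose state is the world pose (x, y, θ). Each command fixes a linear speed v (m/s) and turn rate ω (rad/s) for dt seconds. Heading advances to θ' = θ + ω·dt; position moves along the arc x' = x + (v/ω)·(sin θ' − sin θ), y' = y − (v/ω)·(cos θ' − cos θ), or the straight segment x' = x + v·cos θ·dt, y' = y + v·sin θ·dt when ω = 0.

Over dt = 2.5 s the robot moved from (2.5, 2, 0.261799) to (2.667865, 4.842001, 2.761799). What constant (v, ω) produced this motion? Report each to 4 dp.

v = 1.5000, ω = 1.0000

Δθ = 2.761799 − 0.261799 = 2.500000
ω = Δθ/dt = 2.500000/2.5 = 1.0000
R = −Δy/(cos θ' − cos θ) = 1.5000
v = R·ω = 1.5000·1.0000 = 1.5000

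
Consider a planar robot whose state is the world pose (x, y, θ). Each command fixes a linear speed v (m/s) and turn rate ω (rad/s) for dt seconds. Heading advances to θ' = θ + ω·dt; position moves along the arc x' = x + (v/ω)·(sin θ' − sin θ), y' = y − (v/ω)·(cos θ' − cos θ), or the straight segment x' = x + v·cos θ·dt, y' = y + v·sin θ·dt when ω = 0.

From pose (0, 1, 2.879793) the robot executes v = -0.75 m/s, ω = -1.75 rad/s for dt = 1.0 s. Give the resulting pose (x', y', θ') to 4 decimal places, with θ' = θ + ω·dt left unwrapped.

(0.2766, 0.4031, 1.1298)

θ' = 2.8798 + -1.75·1.0 = 1.1298
R = v/ω = -0.75/-1.75 = 0.4286
x' = 0 + 0.4286·(sin 1.1298 − sin 2.8798) = 0.2766
y' = 1 − 0.4286·(cos 1.1298 − cos 2.8798) = 0.4031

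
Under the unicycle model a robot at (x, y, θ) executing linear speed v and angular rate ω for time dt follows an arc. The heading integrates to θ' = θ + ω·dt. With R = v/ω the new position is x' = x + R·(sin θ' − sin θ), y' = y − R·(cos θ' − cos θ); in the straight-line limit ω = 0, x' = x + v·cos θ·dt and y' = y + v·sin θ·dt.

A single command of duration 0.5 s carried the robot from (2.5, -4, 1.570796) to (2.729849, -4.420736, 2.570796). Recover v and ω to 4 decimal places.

v = -1.0000, ω = 2.0000

Δθ = 2.570796 − 1.570796 = 1.000000
ω = Δθ/dt = 1.000000/0.5 = 2.0000
R = −Δy/(cos θ' − cos θ) = -0.5000
v = R·ω = -0.5000·2.0000 = -1.0000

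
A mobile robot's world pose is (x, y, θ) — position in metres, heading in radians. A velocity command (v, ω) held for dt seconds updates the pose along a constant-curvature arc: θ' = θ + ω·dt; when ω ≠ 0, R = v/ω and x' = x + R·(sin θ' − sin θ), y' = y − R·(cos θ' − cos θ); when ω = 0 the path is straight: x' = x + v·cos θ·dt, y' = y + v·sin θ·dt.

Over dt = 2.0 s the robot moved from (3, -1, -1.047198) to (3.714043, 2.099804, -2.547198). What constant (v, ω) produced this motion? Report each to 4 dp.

v = -1.7500, ω = -0.7500

Δθ = -2.547198 − -1.047198 = -1.500000
ω = Δθ/dt = -1.500000/2.0 = -0.7500
R = −Δy/(cos θ' − cos θ) = 2.3333
v = R·ω = 2.3333·-0.7500 = -1.7500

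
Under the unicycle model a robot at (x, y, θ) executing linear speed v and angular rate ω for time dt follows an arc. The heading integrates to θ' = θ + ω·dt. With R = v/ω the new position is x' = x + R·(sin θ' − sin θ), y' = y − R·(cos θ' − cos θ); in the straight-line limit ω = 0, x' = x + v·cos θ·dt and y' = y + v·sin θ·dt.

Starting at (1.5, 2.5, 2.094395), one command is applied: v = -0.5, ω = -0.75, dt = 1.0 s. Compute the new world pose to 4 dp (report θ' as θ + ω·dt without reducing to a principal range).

(1.5723, 2.0170, 1.3444)

θ' = 2.0944 + -0.75·1.0 = 1.3444
R = v/ω = -0.5/-0.75 = 0.6667
x' = 1.5 + 0.6667·(sin 1.3444 − sin 2.0944) = 1.5723
y' = 2.5 − 0.6667·(cos 1.3444 − cos 2.0944) = 2.0170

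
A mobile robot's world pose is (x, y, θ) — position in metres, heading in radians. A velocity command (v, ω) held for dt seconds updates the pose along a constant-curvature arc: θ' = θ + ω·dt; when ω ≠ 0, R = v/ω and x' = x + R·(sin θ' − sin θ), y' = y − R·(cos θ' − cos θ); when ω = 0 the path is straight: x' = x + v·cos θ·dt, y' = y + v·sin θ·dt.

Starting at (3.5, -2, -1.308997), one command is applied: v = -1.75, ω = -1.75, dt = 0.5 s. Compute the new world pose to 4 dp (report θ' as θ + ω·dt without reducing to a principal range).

(3.6481, -1.1657, -2.1840)

θ' = -1.3090 + -1.75·0.5 = -2.1840
R = v/ω = -1.75/-1.75 = 1.0000
x' = 3.5 + 1.0000·(sin -2.1840 − sin -1.3090) = 3.6481
y' = -2 − 1.0000·(cos -2.1840 − cos -1.3090) = -1.1657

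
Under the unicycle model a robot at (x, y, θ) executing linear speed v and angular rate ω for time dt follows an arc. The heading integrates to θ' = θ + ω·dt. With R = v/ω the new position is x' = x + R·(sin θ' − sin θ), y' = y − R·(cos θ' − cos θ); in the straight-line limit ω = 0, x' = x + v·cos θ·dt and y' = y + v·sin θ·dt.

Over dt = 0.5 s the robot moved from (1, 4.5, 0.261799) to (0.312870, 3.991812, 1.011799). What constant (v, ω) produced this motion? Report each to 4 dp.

v = -1.7500, ω = 1.5000

Δθ = 1.011799 − 0.261799 = 0.750000
ω = Δθ/dt = 0.750000/0.5 = 1.5000
R = Δx/(sin θ' − sin θ) = -1.1667
v = R·ω = -1.1667·1.5000 = -1.7500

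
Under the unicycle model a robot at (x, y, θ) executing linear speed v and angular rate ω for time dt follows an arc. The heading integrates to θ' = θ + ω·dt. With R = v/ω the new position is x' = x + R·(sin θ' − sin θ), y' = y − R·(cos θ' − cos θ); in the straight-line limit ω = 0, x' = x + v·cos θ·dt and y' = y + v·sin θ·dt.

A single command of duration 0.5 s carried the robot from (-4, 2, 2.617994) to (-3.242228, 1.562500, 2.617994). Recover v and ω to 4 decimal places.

Δθ = 2.617994 − 2.617994 = 0.000000
ω = Δθ/dt = 0.000000/0.5 = 0.0000
ω = 0 → v = (Δx·cos θ + Δy·sin θ)/dt = -1.7500

v = -1.7500, ω = 0.0000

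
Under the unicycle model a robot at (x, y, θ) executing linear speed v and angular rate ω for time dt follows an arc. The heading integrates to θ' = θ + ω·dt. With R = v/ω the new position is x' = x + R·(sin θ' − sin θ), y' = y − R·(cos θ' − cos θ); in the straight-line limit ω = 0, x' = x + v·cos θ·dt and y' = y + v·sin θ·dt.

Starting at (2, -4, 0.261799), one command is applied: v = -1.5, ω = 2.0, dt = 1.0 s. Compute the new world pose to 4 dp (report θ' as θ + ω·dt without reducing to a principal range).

(1.6162, -5.2024, 2.2618)

θ' = 0.2618 + 2.0·1.0 = 2.2618
R = v/ω = -1.5/2.0 = -0.7500
x' = 2 + -0.7500·(sin 2.2618 − sin 0.2618) = 1.6162
y' = -4 − -0.7500·(cos 2.2618 − cos 0.2618) = -5.2024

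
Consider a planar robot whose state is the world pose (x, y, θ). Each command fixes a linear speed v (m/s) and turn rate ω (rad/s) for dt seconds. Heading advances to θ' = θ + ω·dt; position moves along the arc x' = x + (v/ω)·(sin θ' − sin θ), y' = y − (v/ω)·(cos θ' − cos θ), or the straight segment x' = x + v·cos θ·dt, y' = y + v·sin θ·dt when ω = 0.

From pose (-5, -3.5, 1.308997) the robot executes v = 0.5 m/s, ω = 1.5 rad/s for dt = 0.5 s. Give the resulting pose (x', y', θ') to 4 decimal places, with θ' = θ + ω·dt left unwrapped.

θ' = 1.3090 + 1.5·0.5 = 2.0590
R = v/ω = 0.5/1.5 = 0.3333
x' = -5 + 0.3333·(sin 2.0590 − sin 1.3090) = -5.0276
y' = -3.5 − 0.3333·(cos 2.0590 − cos 1.3090) = -3.2574

(-5.0276, -3.2574, 2.0590)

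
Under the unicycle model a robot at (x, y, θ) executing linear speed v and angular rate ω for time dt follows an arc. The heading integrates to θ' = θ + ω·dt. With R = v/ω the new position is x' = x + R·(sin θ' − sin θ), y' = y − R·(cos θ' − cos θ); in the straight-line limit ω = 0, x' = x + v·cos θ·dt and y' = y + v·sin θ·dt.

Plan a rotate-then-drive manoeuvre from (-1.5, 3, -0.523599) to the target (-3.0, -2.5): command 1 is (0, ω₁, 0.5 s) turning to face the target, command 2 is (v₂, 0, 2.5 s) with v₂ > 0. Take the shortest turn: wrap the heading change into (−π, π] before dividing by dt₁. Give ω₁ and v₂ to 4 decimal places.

ω₁ = -2.6269, v₂ = 2.2804

heading to target = atan2(-2.5−3, -3−-1.5) = -1.8370
Δθ = wrap(-1.8370 − -0.5236) = -1.3134; ω₁ = Δθ/dt₁ = -2.6269
distance = √((-3−-1.5)² + (-2.5−3)²) = 5.7009; v₂ = distance/dt₂ = 2.2804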